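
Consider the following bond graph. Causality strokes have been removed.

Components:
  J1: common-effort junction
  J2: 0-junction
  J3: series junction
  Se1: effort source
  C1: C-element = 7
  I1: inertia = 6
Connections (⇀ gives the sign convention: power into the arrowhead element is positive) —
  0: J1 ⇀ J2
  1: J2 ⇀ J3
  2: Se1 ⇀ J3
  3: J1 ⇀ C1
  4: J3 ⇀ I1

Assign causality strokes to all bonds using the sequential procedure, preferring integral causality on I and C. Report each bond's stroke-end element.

bond 2 |J3  (source Se1 imposes e)
bond 3 |J1  (C1 integral (e out))
bond 0 |J2  (J1: bond 3 brought effort, rest push out)
bond 1 |J3  (J2: bond 0 brought effort, rest push out)
bond 4 |I1  (closing 1-jn rule on J3)

bond 0 |J2
bond 1 |J3
bond 2 |J3
bond 3 |J1
bond 4 |I1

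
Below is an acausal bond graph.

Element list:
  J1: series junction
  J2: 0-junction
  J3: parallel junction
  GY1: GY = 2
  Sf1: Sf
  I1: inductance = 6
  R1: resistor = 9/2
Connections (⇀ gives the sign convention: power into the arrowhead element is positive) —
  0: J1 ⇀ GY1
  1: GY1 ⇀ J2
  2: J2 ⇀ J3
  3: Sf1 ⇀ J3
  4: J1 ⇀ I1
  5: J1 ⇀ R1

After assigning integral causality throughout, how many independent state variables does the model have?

bond 3 |Sf1  (source Sf1 imposes f)
bond 2 |J3  (J3 needs exactly one e-in)
bond 1 |J2  (J2: last free bond brings effort in)
bond 0 |J1  (GY1 both-in/both-out from 1)
bond 4 |I1  (I1 outputs flow p/I1)
bond 5 |J1  (common-f at J1 fixed by 4)

1  (I1 all integral)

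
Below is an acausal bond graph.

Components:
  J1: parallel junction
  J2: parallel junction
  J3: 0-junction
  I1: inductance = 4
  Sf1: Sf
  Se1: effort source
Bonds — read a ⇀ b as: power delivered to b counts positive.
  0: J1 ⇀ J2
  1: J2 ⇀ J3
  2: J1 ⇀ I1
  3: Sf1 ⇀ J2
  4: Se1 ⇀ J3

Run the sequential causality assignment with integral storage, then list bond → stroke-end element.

#0 →J1
#1 →J2
#2 →I1
#3 →Sf1
#4 →J3

β3 |Sf1  (source Sf1 imposes f)
β4 |J3  (Se1 fixes effort; stroke away)
β1 |J2  (J3 effort already set via bond 4)
β0 |J1  (J2 effort already set via bond 1)
β2 |I1  (J1 effort already set via bond 0)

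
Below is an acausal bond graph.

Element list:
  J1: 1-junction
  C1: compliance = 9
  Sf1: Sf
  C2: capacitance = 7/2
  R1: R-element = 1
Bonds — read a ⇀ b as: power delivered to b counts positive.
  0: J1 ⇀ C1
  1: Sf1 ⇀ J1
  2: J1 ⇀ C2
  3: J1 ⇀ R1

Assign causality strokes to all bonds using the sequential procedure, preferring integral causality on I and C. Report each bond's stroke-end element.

β0 |J1
β1 |Sf1
β2 |J1
β3 |J1

bond 1 →Sf1  (Sf1 fixes flow; stroke at Sf1)
bond 0 →J1  (J1: bond 1 brought flow, rest push out)
bond 2 →J1  (J1 flow already set via bond 1)
bond 3 →J1  (1-jn J1 has f-setter on 1)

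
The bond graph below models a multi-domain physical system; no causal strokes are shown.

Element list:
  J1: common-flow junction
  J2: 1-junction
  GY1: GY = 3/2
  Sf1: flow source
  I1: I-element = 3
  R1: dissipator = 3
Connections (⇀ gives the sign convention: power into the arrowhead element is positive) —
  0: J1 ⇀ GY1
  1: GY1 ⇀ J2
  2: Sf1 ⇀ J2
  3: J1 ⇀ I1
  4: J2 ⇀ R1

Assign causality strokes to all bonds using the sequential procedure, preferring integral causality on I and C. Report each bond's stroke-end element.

b2 stroke→Sf1  (Sf1 (Sf) sets flow on bond)
b1 stroke→J2  (common-f at J2 fixed by 2)
b4 stroke→J2  (common-f at J2 fixed by 2)
b0 stroke→J1  (GY GY1: same side as bond 1)
b3 stroke→I1  (J1: last free bond brings flow in)

bond 0 →J1
bond 1 →J2
bond 2 →Sf1
bond 3 →I1
bond 4 →J2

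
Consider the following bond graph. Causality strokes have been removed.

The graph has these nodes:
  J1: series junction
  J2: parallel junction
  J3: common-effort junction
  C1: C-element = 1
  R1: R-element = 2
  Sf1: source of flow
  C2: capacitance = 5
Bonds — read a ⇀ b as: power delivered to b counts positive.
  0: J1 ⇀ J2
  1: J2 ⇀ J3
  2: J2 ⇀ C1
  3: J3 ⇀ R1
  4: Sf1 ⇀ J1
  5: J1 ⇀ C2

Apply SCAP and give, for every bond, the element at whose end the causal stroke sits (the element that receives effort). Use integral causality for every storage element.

#4 →Sf1  (Sf1 (Sf) sets flow on bond)
#0 →J1  (common-f at J1 fixed by 4)
#5 →J1  (1-jn J1 has f-setter on 4)
#2 →J2  (C1: C, integral causality)
#1 →J3  (0-jn J2 has e-setter on 2)
#3 →R1  (J3: bond 1 brought effort, rest push out)

b0 →J1
b1 →J3
b2 →J2
b3 →R1
b4 →Sf1
b5 →J1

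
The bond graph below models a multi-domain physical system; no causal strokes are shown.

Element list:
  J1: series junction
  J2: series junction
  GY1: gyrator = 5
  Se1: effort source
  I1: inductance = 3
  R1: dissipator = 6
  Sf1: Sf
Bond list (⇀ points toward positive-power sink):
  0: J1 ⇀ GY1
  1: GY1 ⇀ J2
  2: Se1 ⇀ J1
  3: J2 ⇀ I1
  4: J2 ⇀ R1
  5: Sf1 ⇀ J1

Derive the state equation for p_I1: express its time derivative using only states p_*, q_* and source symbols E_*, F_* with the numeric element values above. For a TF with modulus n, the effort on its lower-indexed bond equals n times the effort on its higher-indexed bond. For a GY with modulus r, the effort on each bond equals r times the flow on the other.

dp_I1/dt = 5*F_Sf1 - 2*p_I1

#2 stroke→J1  (Se1 fixes effort; stroke away)
#5 stroke→Sf1  (Sf1: flow source, stroke at near end)
#0 stroke→J1  (1-jn J1 has f-setter on 5)
#1 stroke→J2  (GY GY1: same side as bond 0)
#3 stroke→I1  (I1: I, integral causality)
#4 stroke→J2  (1-jn J2 has f-setter on 3)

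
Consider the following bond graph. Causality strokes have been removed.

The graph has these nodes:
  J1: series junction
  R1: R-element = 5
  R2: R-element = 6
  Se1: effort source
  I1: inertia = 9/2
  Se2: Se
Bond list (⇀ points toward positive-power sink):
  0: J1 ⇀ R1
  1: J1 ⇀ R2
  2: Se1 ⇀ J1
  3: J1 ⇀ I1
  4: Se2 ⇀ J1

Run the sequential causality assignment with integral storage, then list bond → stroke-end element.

#2 |J1  (Se1 fixes effort; stroke away)
#4 |J1  (Se2: effort source, stroke at far end)
#3 |I1  (I1: I, integral causality)
#0 |J1  (common-f at J1 fixed by 3)
#1 |J1  (J1 flow already set via bond 3)

b0 →J1
b1 →J1
b2 →J1
b3 →I1
b4 →J1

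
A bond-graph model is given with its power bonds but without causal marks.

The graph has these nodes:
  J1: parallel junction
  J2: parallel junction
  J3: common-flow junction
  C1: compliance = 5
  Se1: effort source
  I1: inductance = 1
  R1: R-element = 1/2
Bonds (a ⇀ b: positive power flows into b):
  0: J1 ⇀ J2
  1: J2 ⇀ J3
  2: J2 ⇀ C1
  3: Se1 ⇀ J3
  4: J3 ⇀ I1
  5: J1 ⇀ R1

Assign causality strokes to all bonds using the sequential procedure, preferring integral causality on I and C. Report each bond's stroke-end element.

b0 stroke at J1
b1 stroke at J3
b2 stroke at J2
b3 stroke at J3
b4 stroke at I1
b5 stroke at R1

bond 3 →J3  (Se1 (Se) sets effort on bond)
bond 2 →J2  (C1 integral (e out))
bond 0 →J1  (J2: bond 2 brought effort, rest push out)
bond 1 →J3  (common-e at J2 fixed by 2)
bond 4 →I1  (only one flow-in slot at J3)
bond 5 →R1  (J1: bond 0 brought effort, rest push out)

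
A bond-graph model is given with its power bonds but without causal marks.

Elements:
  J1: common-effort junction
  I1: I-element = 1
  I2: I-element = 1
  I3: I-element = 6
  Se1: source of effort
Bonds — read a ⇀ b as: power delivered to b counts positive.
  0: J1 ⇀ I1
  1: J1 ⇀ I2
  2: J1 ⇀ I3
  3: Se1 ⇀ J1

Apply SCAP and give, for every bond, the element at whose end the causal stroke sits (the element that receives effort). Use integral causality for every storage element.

b3 stroke at J1  (Se1: effort source, stroke at far end)
b0 stroke at I1  (0-jn J1 has e-setter on 3)
b1 stroke at I2  (0-jn J1 has e-setter on 3)
b2 stroke at I3  (J1 effort already set via bond 3)

b0 |I1
b1 |I2
b2 |I3
b3 |J1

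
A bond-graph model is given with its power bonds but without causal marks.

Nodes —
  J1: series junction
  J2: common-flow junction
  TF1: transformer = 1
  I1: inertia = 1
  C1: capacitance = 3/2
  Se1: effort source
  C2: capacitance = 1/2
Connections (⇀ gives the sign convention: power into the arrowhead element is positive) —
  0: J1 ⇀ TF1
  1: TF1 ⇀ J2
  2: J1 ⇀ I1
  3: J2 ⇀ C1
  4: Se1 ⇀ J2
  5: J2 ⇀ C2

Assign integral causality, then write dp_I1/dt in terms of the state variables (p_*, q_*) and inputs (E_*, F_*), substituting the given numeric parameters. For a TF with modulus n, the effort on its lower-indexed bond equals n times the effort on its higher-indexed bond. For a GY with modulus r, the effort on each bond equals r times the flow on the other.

dp_I1/dt = E_Se1 - 2*q_C1/3 - 2*q_C2

b4 stroke at J2  (Se1 fixes effort; stroke away)
b2 stroke at I1  (I1: I, integral causality)
b0 stroke at J1  (J1 flow already set via bond 2)
b1 stroke at TF1  (through TF1, causality passes straight; one stroke at TF1)
b3 stroke at J2  (1-jn J2 has f-setter on 1)
b5 stroke at J2  (J2 flow already set via bond 1)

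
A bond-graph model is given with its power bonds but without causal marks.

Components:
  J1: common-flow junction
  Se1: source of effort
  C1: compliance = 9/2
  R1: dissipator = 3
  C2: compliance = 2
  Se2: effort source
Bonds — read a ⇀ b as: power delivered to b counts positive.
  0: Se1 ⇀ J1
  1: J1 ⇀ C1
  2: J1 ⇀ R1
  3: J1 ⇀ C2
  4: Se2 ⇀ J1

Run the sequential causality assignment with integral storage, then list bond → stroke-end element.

bond 0 stroke→J1  (Se1 (Se) sets effort on bond)
bond 4 stroke→J1  (source Se2 imposes e)
bond 1 stroke→J1  (C1 outputs effort q/C1)
bond 3 stroke→J1  (C2: C, integral causality)
bond 2 stroke→R1  (closing 1-jn rule on J1)

β0 |J1
β1 |J1
β2 |R1
β3 |J1
β4 |J1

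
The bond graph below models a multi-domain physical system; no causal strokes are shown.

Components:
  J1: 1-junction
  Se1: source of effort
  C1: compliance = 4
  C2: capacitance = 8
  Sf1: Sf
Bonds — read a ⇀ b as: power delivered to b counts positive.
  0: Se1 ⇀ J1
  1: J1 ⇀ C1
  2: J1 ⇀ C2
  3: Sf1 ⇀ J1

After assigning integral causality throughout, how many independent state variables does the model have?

2  (C1, C2 all integral)

b0 →J1  (Se1 (Se) sets effort on bond)
b3 →Sf1  (source Sf1 imposes f)
b1 →J1  (J1: bond 3 brought flow, rest push out)
b2 →J1  (common-f at J1 fixed by 3)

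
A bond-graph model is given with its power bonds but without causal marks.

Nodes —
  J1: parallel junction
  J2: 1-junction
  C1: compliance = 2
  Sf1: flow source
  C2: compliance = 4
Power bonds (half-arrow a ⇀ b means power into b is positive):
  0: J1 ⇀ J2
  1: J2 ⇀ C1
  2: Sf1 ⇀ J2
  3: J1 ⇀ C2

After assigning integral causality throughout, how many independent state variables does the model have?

#2 stroke at Sf1  (Sf1: flow source, stroke at near end)
#0 stroke at J2  (J2: bond 2 brought flow, rest push out)
#1 stroke at J2  (1-jn J2 has f-setter on 2)
#3 stroke at J1  (J1 needs exactly one e-in)

2  (C1, C2 all integral)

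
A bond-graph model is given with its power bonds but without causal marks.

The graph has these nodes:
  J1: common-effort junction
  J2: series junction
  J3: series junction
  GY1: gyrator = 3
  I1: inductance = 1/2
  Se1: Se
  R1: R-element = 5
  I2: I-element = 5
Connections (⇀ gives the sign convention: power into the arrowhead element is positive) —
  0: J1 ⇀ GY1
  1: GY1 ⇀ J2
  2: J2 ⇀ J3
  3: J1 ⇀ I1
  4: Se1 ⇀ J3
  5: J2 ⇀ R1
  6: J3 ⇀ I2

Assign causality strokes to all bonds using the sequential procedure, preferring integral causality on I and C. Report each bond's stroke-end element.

#4 stroke at J3  (Se1: effort source, stroke at far end)
#3 stroke at I1  (prefer integral on I1)
#0 stroke at J1  (only one effort-in slot at J1)
#1 stroke at J2  (through GY1, causality inverts; strokes same side of GY1)
#6 stroke at I2  (I2 outputs flow p/I2)
#2 stroke at J3  (J3: bond 6 brought flow, rest push out)
#5 stroke at J2  (1-jn J2 has f-setter on 2)

bond 0 →J1
bond 1 →J2
bond 2 →J3
bond 3 →I1
bond 4 →J3
bond 5 →J2
bond 6 →I2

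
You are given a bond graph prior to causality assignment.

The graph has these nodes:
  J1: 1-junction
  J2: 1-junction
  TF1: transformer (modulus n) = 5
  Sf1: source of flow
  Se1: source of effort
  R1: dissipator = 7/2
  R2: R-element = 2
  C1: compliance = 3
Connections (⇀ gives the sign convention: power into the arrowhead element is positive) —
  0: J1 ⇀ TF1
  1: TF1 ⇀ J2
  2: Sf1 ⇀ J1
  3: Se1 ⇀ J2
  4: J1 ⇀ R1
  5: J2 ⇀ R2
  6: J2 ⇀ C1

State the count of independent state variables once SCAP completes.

1  (C1 all integral)

bond 2 stroke→Sf1  (Sf1 fixes flow; stroke at Sf1)
bond 3 stroke→J2  (source Se1 imposes e)
bond 0 stroke→J1  (J1: bond 2 brought flow, rest push out)
bond 4 stroke→J1  (common-f at J1 fixed by 2)
bond 1 stroke→TF1  (TF1: transformer flips bond 0)
bond 5 stroke→J2  (J2 flow already set via bond 1)
bond 6 stroke→J2  (J2: bond 1 brought flow, rest push out)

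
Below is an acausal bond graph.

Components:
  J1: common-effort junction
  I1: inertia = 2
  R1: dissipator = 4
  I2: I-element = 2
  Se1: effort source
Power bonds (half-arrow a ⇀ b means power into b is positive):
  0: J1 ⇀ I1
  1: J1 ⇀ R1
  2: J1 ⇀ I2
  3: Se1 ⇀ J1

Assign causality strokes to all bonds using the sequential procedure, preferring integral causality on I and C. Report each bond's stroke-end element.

β3 |J1  (source Se1 imposes e)
β0 |I1  (common-e at J1 fixed by 3)
β1 |R1  (0-jn J1 has e-setter on 3)
β2 |I2  (J1: bond 3 brought effort, rest push out)

b0 stroke at I1
b1 stroke at R1
b2 stroke at I2
b3 stroke at J1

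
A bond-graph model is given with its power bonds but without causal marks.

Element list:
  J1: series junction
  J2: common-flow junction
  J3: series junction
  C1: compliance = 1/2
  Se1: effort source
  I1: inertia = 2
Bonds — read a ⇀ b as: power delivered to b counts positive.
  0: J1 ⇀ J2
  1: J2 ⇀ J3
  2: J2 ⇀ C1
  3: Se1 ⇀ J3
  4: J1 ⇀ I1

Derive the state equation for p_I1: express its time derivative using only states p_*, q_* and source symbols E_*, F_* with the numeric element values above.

dp_I1/dt = E_Se1 - 2*q_C1

bond 3 |J3  (Se1 (Se) sets effort on bond)
bond 1 |J2  (closing 1-jn rule on J3)
bond 2 |J2  (C1: C, integral causality)
bond 0 |J1  (J2 needs exactly one f-in)
bond 4 |I1  (J1: last free bond brings flow in)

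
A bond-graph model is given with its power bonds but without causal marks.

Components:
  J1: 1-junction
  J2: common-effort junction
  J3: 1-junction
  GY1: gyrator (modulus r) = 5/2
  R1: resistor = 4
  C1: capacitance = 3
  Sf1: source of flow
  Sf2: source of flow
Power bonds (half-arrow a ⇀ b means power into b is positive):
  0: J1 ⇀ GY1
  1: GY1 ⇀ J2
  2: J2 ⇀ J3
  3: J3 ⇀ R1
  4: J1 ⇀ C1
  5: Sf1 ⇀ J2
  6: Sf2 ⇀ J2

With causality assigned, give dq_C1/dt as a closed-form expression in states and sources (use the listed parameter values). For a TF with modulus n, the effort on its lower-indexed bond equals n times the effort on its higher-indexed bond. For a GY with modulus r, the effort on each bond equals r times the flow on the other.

dq_C1/dt = 8*F_Sf1/5 + 8*F_Sf2/5 - 16*q_C1/75

#5 →Sf1  (Sf1 fixes flow; stroke at Sf1)
#6 →Sf2  (Sf2: flow source, stroke at near end)
#4 →J1  (C1 outputs effort q/C1)
#0 →GY1  (only one flow-in slot at J1)
#1 →GY1  (GY GY1: same side as bond 0)
#2 →J2  (only one effort-in slot at J2)
#3 →J3  (J3: bond 2 brought flow, rest push out)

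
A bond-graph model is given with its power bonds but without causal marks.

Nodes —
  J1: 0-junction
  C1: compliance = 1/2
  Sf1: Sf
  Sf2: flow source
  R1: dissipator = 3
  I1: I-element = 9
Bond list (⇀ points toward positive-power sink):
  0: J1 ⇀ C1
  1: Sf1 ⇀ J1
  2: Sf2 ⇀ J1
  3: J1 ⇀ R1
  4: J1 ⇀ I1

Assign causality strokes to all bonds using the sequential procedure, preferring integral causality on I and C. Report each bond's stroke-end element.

β1 stroke at Sf1  (source Sf1 imposes f)
β2 stroke at Sf2  (source Sf2 imposes f)
β0 stroke at J1  (C1 integral (e out))
β3 stroke at R1  (J1 effort already set via bond 0)
β4 stroke at I1  (0-jn J1 has e-setter on 0)

#0 →J1
#1 →Sf1
#2 →Sf2
#3 →R1
#4 →I1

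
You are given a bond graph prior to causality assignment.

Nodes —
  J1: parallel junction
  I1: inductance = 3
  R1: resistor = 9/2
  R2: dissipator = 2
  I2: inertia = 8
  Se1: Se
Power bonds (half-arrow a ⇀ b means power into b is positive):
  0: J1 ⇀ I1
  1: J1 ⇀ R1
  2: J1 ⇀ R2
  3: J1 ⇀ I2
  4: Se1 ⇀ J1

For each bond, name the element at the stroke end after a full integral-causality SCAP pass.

β4 stroke→J1  (source Se1 imposes e)
β0 stroke→I1  (common-e at J1 fixed by 4)
β1 stroke→R1  (common-e at J1 fixed by 4)
β2 stroke→R2  (J1: bond 4 brought effort, rest push out)
β3 stroke→I2  (J1: bond 4 brought effort, rest push out)

β0 →I1
β1 →R1
β2 →R2
β3 →I2
β4 →J1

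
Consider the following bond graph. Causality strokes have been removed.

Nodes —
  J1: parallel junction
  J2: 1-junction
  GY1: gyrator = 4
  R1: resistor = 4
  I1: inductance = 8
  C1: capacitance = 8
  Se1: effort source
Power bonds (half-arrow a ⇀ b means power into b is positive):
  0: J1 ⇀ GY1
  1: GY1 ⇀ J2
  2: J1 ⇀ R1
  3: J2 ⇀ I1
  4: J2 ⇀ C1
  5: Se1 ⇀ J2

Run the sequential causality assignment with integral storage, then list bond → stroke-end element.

b5 stroke at J2  (Se1: effort source, stroke at far end)
b3 stroke at I1  (I1 integral (f out))
b1 stroke at J2  (1-jn J2 has f-setter on 3)
b4 stroke at J2  (1-jn J2 has f-setter on 3)
b0 stroke at J1  (GY1 both-in/both-out from 1)
b2 stroke at R1  (common-e at J1 fixed by 0)

β0 stroke→J1
β1 stroke→J2
β2 stroke→R1
β3 stroke→I1
β4 stroke→J2
β5 stroke→J2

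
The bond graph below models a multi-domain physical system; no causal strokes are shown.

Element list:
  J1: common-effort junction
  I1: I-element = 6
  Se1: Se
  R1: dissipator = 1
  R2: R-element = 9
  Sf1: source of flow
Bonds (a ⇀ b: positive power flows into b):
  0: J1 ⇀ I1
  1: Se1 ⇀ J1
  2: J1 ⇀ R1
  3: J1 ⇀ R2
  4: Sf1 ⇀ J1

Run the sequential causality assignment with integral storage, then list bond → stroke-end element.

b1 |J1  (Se1 fixes effort; stroke away)
b4 |Sf1  (source Sf1 imposes f)
b0 |I1  (J1 effort already set via bond 1)
b2 |R1  (0-jn J1 has e-setter on 1)
b3 |R2  (J1 effort already set via bond 1)

b0 stroke at I1
b1 stroke at J1
b2 stroke at R1
b3 stroke at R2
b4 stroke at Sf1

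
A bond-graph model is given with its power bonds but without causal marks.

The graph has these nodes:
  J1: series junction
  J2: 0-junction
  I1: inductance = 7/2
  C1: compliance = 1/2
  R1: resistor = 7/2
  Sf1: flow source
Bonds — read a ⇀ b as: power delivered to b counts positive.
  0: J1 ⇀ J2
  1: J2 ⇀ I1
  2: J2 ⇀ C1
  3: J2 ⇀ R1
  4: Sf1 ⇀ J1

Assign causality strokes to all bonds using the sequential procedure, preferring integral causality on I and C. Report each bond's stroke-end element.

bond 0 stroke at J1
bond 1 stroke at I1
bond 2 stroke at J2
bond 3 stroke at R1
bond 4 stroke at Sf1

#4 stroke at Sf1  (Sf1 (Sf) sets flow on bond)
#0 stroke at J1  (1-jn J1 has f-setter on 4)
#1 stroke at I1  (I1: I, integral causality)
#2 stroke at J2  (C1 outputs effort q/C1)
#3 stroke at R1  (0-jn J2 has e-setter on 2)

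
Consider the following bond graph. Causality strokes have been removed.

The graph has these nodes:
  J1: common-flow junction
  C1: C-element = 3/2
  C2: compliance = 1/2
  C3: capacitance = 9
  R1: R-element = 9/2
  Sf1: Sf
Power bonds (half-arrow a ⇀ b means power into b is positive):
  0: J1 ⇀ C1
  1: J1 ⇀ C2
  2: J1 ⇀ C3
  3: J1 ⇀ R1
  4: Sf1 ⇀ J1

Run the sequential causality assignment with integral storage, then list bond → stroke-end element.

bond 0 |J1
bond 1 |J1
bond 2 |J1
bond 3 |J1
bond 4 |Sf1

#4 |Sf1  (Sf1 (Sf) sets flow on bond)
#0 |J1  (1-jn J1 has f-setter on 4)
#1 |J1  (common-f at J1 fixed by 4)
#2 |J1  (J1: bond 4 brought flow, rest push out)
#3 |J1  (1-jn J1 has f-setter on 4)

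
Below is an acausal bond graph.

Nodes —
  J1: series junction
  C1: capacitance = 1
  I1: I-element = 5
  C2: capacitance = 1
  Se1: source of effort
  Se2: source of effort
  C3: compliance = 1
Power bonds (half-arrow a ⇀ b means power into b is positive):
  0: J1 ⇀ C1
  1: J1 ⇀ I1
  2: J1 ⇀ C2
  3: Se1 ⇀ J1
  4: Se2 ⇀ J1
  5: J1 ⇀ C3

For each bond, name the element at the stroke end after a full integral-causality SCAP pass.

bond 3 |J1  (Se1: effort source, stroke at far end)
bond 4 |J1  (Se2 (Se) sets effort on bond)
bond 0 |J1  (C1 integral (e out))
bond 1 |I1  (I1: I, integral causality)
bond 2 |J1  (common-f at J1 fixed by 1)
bond 5 |J1  (J1: bond 1 brought flow, rest push out)

bond 0 stroke at J1
bond 1 stroke at I1
bond 2 stroke at J1
bond 3 stroke at J1
bond 4 stroke at J1
bond 5 stroke at J1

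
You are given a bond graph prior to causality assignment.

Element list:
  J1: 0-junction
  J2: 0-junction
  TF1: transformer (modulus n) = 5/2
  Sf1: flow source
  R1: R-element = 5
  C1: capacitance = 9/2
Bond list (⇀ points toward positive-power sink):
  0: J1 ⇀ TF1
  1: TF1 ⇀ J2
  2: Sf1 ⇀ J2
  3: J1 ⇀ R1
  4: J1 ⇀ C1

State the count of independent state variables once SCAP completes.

b2 →Sf1  (Sf1: flow source, stroke at near end)
b1 →J2  (J2 needs exactly one e-in)
b0 →TF1  (through TF1, causality passes straight; one stroke at TF1)
b4 →J1  (C1: C, integral causality)
b3 →R1  (J1 effort already set via bond 4)

1  (C1 all integral)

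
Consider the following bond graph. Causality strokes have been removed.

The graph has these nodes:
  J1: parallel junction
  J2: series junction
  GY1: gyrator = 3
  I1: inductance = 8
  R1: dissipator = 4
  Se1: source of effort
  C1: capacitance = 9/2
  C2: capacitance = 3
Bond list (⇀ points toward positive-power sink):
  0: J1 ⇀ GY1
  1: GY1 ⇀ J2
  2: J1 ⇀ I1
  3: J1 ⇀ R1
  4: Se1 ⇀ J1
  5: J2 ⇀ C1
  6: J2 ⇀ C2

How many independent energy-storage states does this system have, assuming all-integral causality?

bond 4 stroke at J1  (source Se1 imposes e)
bond 0 stroke at GY1  (J1: bond 4 brought effort, rest push out)
bond 2 stroke at I1  (J1 effort already set via bond 4)
bond 3 stroke at R1  (J1 effort already set via bond 4)
bond 1 stroke at GY1  (GY1 both-in/both-out from 0)
bond 5 stroke at J2  (J2 flow already set via bond 1)
bond 6 stroke at J2  (J2 flow already set via bond 1)

3  (C1, C2, I1 all integral)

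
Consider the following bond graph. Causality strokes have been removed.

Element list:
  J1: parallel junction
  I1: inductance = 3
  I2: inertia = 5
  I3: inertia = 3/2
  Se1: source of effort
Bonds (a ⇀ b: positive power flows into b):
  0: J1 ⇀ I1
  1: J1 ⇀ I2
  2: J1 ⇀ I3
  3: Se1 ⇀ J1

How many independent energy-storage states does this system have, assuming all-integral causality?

bond 3 stroke at J1  (source Se1 imposes e)
bond 0 stroke at I1  (J1 effort already set via bond 3)
bond 1 stroke at I2  (common-e at J1 fixed by 3)
bond 2 stroke at I3  (0-jn J1 has e-setter on 3)

3  (I1, I2, I3 all integral)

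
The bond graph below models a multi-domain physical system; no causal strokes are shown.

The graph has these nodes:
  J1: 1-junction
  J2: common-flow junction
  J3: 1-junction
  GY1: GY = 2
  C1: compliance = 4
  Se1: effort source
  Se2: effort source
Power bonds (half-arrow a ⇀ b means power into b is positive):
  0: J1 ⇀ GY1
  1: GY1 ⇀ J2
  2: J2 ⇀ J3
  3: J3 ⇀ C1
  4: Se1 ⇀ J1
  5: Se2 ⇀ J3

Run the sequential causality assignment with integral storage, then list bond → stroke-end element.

bond 4 stroke→J1  (Se1 (Se) sets effort on bond)
bond 5 stroke→J3  (Se2 fixes effort; stroke away)
bond 0 stroke→GY1  (J1: last free bond brings flow in)
bond 1 stroke→GY1  (GY1 both-in/both-out from 0)
bond 2 stroke→J2  (J2 flow already set via bond 1)
bond 3 stroke→J3  (common-f at J3 fixed by 2)

β0 |GY1
β1 |GY1
β2 |J2
β3 |J3
β4 |J1
β5 |J3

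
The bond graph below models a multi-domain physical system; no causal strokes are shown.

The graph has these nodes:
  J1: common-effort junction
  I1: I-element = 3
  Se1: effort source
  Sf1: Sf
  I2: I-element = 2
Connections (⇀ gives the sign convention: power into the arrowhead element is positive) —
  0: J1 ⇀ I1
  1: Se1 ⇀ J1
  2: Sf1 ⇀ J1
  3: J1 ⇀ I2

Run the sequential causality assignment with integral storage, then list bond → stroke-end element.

bond 0 stroke→I1
bond 1 stroke→J1
bond 2 stroke→Sf1
bond 3 stroke→I2

β1 |J1  (source Se1 imposes e)
β2 |Sf1  (Sf1 fixes flow; stroke at Sf1)
β0 |I1  (J1 effort already set via bond 1)
β3 |I2  (J1: bond 1 brought effort, rest push out)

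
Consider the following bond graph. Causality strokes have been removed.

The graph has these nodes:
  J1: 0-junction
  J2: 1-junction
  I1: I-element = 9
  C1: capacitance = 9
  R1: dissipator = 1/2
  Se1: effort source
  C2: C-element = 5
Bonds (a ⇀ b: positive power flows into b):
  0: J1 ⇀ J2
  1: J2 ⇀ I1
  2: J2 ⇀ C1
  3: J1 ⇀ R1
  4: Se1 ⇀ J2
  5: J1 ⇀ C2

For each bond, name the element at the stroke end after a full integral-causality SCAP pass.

β4 stroke at J2  (Se1 (Se) sets effort on bond)
β1 stroke at I1  (prefer integral on I1)
β0 stroke at J2  (1-jn J2 has f-setter on 1)
β2 stroke at J2  (J2 flow already set via bond 1)
β5 stroke at J1  (C2 integral (e out))
β3 stroke at R1  (common-e at J1 fixed by 5)

b0 stroke at J2
b1 stroke at I1
b2 stroke at J2
b3 stroke at R1
b4 stroke at J2
b5 stroke at J1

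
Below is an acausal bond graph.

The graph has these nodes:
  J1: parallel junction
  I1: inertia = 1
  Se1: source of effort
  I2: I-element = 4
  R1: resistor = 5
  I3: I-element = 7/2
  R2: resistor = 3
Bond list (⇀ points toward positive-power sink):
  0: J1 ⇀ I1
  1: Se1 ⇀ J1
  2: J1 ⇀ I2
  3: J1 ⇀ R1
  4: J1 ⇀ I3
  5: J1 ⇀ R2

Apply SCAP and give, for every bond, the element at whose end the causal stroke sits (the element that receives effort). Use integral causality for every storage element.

b0 →I1
b1 →J1
b2 →I2
b3 →R1
b4 →I3
b5 →R2

bond 1 stroke→J1  (Se1: effort source, stroke at far end)
bond 0 stroke→I1  (0-jn J1 has e-setter on 1)
bond 2 stroke→I2  (common-e at J1 fixed by 1)
bond 3 stroke→R1  (J1: bond 1 brought effort, rest push out)
bond 4 stroke→I3  (common-e at J1 fixed by 1)
bond 5 stroke→R2  (J1 effort already set via bond 1)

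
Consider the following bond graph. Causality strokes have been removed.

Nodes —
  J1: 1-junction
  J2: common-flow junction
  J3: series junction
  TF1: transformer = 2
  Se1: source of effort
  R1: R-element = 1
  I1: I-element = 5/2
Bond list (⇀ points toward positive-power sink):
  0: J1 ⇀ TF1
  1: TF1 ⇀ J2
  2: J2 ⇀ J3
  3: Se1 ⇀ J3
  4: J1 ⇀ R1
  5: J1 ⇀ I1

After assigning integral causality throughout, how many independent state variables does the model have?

β3 |J3  (Se1 fixes effort; stroke away)
β2 |J2  (only one flow-in slot at J3)
β1 |TF1  (closing 1-jn rule on J2)
β0 |J1  (TF1 one-in-one-out from 1)
β5 |I1  (I1 integral (f out))
β4 |J1  (common-f at J1 fixed by 5)

1  (I1 all integral)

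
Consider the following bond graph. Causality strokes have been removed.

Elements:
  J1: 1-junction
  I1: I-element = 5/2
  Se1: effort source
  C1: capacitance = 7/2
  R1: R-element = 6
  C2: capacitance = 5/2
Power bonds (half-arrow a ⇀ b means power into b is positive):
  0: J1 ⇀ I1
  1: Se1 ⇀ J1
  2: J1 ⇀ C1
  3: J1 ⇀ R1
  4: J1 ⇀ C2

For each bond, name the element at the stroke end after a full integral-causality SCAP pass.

b1 stroke→J1  (Se1: effort source, stroke at far end)
b0 stroke→I1  (prefer integral on I1)
b2 stroke→J1  (J1 flow already set via bond 0)
b3 stroke→J1  (J1 flow already set via bond 0)
b4 stroke→J1  (J1 flow already set via bond 0)

β0 stroke at I1
β1 stroke at J1
β2 stroke at J1
β3 stroke at J1
β4 stroke at J1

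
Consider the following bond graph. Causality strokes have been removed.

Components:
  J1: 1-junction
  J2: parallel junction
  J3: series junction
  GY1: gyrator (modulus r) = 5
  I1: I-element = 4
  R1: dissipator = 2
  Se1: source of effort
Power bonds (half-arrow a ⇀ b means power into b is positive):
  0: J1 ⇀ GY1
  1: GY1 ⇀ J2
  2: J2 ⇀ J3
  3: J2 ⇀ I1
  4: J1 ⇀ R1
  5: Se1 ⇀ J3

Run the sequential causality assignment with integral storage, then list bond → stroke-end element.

#0 →GY1
#1 →GY1
#2 →J2
#3 →I1
#4 →J1
#5 →J3

β5 stroke→J3  (source Se1 imposes e)
β2 stroke→J2  (J3: last free bond brings flow in)
β1 stroke→GY1  (J2: bond 2 brought effort, rest push out)
β3 stroke→I1  (J2: bond 2 brought effort, rest push out)
β0 stroke→GY1  (GY1: gyrator matches bond 1)
β4 stroke→J1  (1-jn J1 has f-setter on 0)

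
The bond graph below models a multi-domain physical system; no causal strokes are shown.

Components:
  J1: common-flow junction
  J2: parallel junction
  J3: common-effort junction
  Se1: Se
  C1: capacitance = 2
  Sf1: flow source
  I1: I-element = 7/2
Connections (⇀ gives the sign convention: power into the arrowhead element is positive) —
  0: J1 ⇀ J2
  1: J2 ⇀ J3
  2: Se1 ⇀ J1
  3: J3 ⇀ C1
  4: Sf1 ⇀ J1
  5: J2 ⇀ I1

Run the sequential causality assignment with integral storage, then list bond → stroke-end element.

#0 stroke at J1
#1 stroke at J2
#2 stroke at J1
#3 stroke at J3
#4 stroke at Sf1
#5 stroke at I1

β2 →J1  (Se1 fixes effort; stroke away)
β4 →Sf1  (Sf1 fixes flow; stroke at Sf1)
β0 →J1  (J1: bond 4 brought flow, rest push out)
β3 →J3  (C1: C, integral causality)
β1 →J2  (common-e at J3 fixed by 3)
β5 →I1  (J2 effort already set via bond 1)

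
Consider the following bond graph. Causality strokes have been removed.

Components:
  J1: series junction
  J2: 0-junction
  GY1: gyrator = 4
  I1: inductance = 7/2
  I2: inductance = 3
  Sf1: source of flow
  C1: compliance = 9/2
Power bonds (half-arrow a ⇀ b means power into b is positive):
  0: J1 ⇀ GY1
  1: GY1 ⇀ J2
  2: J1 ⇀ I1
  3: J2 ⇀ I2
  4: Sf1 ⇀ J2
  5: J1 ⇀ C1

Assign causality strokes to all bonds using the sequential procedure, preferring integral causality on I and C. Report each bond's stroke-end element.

β0 stroke→J1
β1 stroke→J2
β2 stroke→I1
β3 stroke→I2
β4 stroke→Sf1
β5 stroke→J1

β4 |Sf1  (source Sf1 imposes f)
β2 |I1  (I1: I, integral causality)
β0 |J1  (1-jn J1 has f-setter on 2)
β5 |J1  (J1: bond 2 brought flow, rest push out)
β1 |J2  (through GY1, causality inverts; strokes same side of GY1)
β3 |I2  (common-e at J2 fixed by 1)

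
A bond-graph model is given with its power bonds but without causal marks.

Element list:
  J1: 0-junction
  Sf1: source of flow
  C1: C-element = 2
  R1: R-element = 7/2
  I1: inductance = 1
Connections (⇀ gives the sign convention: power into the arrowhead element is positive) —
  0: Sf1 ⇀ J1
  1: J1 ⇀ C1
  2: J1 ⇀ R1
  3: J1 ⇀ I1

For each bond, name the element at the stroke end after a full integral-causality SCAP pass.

bond 0 |Sf1
bond 1 |J1
bond 2 |R1
bond 3 |I1

#0 |Sf1  (Sf1: flow source, stroke at near end)
#1 |J1  (prefer integral on C1)
#2 |R1  (J1: bond 1 brought effort, rest push out)
#3 |I1  (0-jn J1 has e-setter on 1)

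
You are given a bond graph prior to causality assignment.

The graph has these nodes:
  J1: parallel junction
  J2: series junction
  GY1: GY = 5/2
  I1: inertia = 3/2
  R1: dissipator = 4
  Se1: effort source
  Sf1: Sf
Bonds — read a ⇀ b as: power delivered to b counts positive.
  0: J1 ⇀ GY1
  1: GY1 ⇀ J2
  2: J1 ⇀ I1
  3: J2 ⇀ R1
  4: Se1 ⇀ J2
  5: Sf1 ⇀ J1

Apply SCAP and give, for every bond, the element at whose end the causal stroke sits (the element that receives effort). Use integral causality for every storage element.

bond 0 |J1
bond 1 |J2
bond 2 |I1
bond 3 |R1
bond 4 |J2
bond 5 |Sf1

#4 stroke→J2  (Se1 (Se) sets effort on bond)
#5 stroke→Sf1  (Sf1 fixes flow; stroke at Sf1)
#2 stroke→I1  (prefer integral on I1)
#0 stroke→J1  (only one effort-in slot at J1)
#1 stroke→J2  (GY GY1: same side as bond 0)
#3 stroke→R1  (only one flow-in slot at J2)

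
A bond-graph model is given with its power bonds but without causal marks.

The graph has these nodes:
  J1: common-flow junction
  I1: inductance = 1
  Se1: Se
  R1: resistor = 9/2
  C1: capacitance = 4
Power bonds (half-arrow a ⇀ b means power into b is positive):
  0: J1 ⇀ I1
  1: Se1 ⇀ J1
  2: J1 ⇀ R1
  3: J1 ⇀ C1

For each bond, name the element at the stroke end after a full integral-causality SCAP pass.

b1 stroke at J1  (Se1: effort source, stroke at far end)
b0 stroke at I1  (prefer integral on I1)
b2 stroke at J1  (J1 flow already set via bond 0)
b3 stroke at J1  (J1 flow already set via bond 0)

#0 stroke at I1
#1 stroke at J1
#2 stroke at J1
#3 stroke at J1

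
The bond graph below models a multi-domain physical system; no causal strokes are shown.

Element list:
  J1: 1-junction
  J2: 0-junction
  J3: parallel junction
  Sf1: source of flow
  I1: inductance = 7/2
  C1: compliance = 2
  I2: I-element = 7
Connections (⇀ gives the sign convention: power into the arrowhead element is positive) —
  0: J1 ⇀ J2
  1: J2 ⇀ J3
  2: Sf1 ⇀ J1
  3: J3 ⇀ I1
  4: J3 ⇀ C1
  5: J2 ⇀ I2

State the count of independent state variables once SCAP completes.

β2 →Sf1  (Sf1: flow source, stroke at near end)
β0 →J1  (common-f at J1 fixed by 2)
β3 →I1  (prefer integral on I1)
β4 →J3  (prefer integral on C1)
β1 →J2  (J3 effort already set via bond 4)
β5 →I2  (0-jn J2 has e-setter on 1)

3  (C1, I1, I2 all integral)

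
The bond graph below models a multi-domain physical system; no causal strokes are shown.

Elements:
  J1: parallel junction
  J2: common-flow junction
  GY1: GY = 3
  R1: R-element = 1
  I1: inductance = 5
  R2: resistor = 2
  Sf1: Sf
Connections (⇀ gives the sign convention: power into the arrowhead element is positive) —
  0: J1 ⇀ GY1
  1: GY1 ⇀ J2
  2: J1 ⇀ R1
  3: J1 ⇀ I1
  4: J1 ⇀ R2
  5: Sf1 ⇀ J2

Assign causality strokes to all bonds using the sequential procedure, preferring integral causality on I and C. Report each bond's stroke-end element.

bond 0 stroke→J1
bond 1 stroke→J2
bond 2 stroke→R1
bond 3 stroke→I1
bond 4 stroke→R2
bond 5 stroke→Sf1

b5 stroke at Sf1  (source Sf1 imposes f)
b1 stroke at J2  (common-f at J2 fixed by 5)
b0 stroke at J1  (through GY1, causality inverts; strokes same side of GY1)
b2 stroke at R1  (0-jn J1 has e-setter on 0)
b3 stroke at I1  (J1 effort already set via bond 0)
b4 stroke at R2  (0-jn J1 has e-setter on 0)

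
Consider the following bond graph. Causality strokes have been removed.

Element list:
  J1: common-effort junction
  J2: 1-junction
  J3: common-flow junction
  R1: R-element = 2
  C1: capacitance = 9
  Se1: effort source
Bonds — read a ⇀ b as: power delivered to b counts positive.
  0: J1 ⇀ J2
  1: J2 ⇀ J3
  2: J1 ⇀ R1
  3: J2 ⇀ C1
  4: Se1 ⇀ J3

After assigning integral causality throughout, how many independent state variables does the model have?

1  (C1 all integral)

b4 |J3  (Se1 (Se) sets effort on bond)
b1 |J2  (only one flow-in slot at J3)
b3 |J2  (C1: C, integral causality)
b0 |J1  (only one flow-in slot at J2)
b2 |R1  (J1: bond 0 brought effort, rest push out)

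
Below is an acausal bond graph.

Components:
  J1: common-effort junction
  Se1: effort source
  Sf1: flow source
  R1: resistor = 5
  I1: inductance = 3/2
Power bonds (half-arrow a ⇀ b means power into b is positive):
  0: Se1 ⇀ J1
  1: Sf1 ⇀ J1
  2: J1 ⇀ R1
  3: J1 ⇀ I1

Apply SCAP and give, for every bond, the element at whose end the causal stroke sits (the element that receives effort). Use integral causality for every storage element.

β0 stroke at J1  (Se1 (Se) sets effort on bond)
β1 stroke at Sf1  (Sf1 fixes flow; stroke at Sf1)
β2 stroke at R1  (0-jn J1 has e-setter on 0)
β3 stroke at I1  (J1: bond 0 brought effort, rest push out)

β0 →J1
β1 →Sf1
β2 →R1
β3 →I1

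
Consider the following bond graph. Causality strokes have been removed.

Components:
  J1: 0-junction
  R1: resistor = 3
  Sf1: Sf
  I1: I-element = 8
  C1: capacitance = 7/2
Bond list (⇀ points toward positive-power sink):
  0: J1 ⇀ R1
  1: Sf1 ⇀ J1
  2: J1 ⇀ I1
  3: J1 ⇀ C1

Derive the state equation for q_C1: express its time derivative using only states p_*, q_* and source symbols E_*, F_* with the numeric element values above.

#1 |Sf1  (Sf1 (Sf) sets flow on bond)
#2 |I1  (I1 integral (f out))
#3 |J1  (C1 integral (e out))
#0 |R1  (0-jn J1 has e-setter on 3)

dq_C1/dt = F_Sf1 - p_I1/8 - 2*q_C1/21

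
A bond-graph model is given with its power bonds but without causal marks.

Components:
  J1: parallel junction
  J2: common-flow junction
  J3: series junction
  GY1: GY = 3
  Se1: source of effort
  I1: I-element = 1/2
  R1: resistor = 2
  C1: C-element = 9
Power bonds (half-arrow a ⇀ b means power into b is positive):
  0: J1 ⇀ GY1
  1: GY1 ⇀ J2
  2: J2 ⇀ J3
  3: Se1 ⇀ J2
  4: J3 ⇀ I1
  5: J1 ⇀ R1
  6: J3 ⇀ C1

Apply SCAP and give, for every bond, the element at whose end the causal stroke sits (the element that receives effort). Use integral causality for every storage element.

b3 stroke at J2  (Se1: effort source, stroke at far end)
b4 stroke at I1  (prefer integral on I1)
b2 stroke at J3  (J3 flow already set via bond 4)
b6 stroke at J3  (common-f at J3 fixed by 4)
b1 stroke at J2  (J2: bond 2 brought flow, rest push out)
b0 stroke at J1  (GY1: gyrator matches bond 1)
b5 stroke at R1  (0-jn J1 has e-setter on 0)

b0 stroke at J1
b1 stroke at J2
b2 stroke at J3
b3 stroke at J2
b4 stroke at I1
b5 stroke at R1
b6 stroke at J3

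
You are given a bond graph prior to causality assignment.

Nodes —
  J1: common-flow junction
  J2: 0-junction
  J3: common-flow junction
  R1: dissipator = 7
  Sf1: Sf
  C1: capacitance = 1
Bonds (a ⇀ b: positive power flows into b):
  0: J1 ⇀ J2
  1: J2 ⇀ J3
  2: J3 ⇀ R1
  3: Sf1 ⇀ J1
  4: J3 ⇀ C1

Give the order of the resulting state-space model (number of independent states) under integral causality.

1  (C1 all integral)

bond 3 →Sf1  (Sf1 fixes flow; stroke at Sf1)
bond 0 →J1  (J1: bond 3 brought flow, rest push out)
bond 1 →J2  (only one effort-in slot at J2)
bond 2 →J3  (common-f at J3 fixed by 1)
bond 4 →J3  (1-jn J3 has f-setter on 1)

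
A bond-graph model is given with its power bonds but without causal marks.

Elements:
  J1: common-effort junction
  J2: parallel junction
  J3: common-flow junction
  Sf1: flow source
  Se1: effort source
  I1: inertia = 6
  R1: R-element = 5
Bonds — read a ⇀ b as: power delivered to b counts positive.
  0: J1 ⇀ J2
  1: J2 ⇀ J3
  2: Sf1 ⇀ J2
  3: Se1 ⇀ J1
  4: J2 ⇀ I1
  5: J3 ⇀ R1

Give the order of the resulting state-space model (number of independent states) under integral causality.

#2 →Sf1  (Sf1: flow source, stroke at near end)
#3 →J1  (source Se1 imposes e)
#0 →J2  (J1 effort already set via bond 3)
#1 →J3  (J2: bond 0 brought effort, rest push out)
#4 →I1  (common-e at J2 fixed by 0)
#5 →R1  (J3 needs exactly one f-in)

1  (I1 all integral)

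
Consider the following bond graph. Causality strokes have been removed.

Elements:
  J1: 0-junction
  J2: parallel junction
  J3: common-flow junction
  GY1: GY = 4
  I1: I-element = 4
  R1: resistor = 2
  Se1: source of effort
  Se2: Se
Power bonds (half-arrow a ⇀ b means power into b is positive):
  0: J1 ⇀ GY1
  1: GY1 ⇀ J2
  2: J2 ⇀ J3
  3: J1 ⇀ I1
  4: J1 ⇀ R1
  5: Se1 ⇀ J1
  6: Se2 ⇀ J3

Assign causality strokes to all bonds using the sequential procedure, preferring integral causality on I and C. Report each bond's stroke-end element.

#5 |J1  (Se1 (Se) sets effort on bond)
#6 |J3  (source Se2 imposes e)
#0 |GY1  (0-jn J1 has e-setter on 5)
#3 |I1  (0-jn J1 has e-setter on 5)
#4 |R1  (common-e at J1 fixed by 5)
#2 |J2  (J3 needs exactly one f-in)
#1 |GY1  (GY1 both-in/both-out from 0)

bond 0 stroke→GY1
bond 1 stroke→GY1
bond 2 stroke→J2
bond 3 stroke→I1
bond 4 stroke→R1
bond 5 stroke→J1
bond 6 stroke→J3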